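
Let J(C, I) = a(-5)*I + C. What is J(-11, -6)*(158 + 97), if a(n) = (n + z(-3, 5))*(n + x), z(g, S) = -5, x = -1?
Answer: -94605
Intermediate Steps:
a(n) = (-1 + n)*(-5 + n) (a(n) = (n - 5)*(n - 1) = (-5 + n)*(-1 + n) = (-1 + n)*(-5 + n))
J(C, I) = C + 60*I (J(C, I) = (5 + (-5)**2 - 6*(-5))*I + C = (5 + 25 + 30)*I + C = 60*I + C = C + 60*I)
J(-11, -6)*(158 + 97) = (-11 + 60*(-6))*(158 + 97) = (-11 - 360)*255 = -371*255 = -94605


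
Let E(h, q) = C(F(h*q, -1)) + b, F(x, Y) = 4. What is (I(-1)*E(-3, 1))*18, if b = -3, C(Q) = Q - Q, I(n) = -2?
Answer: 108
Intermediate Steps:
C(Q) = 0
E(h, q) = -3 (E(h, q) = 0 - 3 = -3)
(I(-1)*E(-3, 1))*18 = -2*(-3)*18 = 6*18 = 108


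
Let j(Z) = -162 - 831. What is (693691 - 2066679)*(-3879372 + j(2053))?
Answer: 5327694580620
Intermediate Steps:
j(Z) = -993
(693691 - 2066679)*(-3879372 + j(2053)) = (693691 - 2066679)*(-3879372 - 993) = -1372988*(-3880365) = 5327694580620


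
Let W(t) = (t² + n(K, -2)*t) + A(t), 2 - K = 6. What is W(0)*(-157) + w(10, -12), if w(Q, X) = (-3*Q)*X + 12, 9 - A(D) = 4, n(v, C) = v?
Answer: -413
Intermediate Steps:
K = -4 (K = 2 - 1*6 = 2 - 6 = -4)
A(D) = 5 (A(D) = 9 - 1*4 = 9 - 4 = 5)
w(Q, X) = 12 - 3*Q*X (w(Q, X) = -3*Q*X + 12 = 12 - 3*Q*X)
W(t) = 5 + t² - 4*t (W(t) = (t² - 4*t) + 5 = 5 + t² - 4*t)
W(0)*(-157) + w(10, -12) = (5 + 0² - 4*0)*(-157) + (12 - 3*10*(-12)) = (5 + 0 + 0)*(-157) + (12 + 360) = 5*(-157) + 372 = -785 + 372 = -413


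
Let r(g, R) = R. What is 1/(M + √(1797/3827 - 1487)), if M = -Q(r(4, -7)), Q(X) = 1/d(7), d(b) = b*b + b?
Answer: -214312/17840557299 - 6272*I*√5442904826/17840557299 ≈ -1.2013e-5 - 0.025937*I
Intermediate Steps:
d(b) = b + b² (d(b) = b² + b = b + b²)
Q(X) = 1/56 (Q(X) = 1/(7*(1 + 7)) = 1/(7*8) = 1/56)
M = -1/56 (M = -1*1/56 = -1/56 ≈ -0.017857)
1/(M + √(1797/3827 - 1487)) = 1/(-1/56 + √(1797/3827 - 1487)) = 1/(-1/56 + √(-5688952/3827)) = 1/(-1/56 + 2*I*√5442904826/3827)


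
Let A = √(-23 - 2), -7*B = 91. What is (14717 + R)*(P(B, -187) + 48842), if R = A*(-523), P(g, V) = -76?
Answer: 717689222 - 127523090*I ≈ 7.1769e+8 - 1.2752e+8*I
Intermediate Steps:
B = -13 (B = -⅐*91 = -13)
A = 5*I (A = √(-25) = 5*I ≈ 5.0*I)
R = -2615*I (R = (5*I)*(-523) = -2615*I ≈ -2615.0*I)
(14717 + R)*(P(B, -187) + 48842) = (14717 - 2615*I)*(-76 + 48842) = (14717 - 2615*I)*48766 = 717689222 - 127523090*I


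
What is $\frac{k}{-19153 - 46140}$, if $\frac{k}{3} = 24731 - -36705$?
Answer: $- \frac{184308}{65293} \approx -2.8228$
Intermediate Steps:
$k = 184308$ ($k = 3 \left(24731 - -36705\right) = 3 \left(24731 + 36705\right) = 3 \cdot 61436 = 184308$)
$\frac{k}{-19153 - 46140} = \frac{184308}{-19153 - 46140} = \frac{184308}{-65293} = 184308 \left(- \frac{1}{65293}\right) = - \frac{184308}{65293}$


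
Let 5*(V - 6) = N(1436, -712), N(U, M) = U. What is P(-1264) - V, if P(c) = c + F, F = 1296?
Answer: -1306/5 ≈ -261.20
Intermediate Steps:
V = 1466/5 (V = 6 + (⅕)*1436 = 6 + 1436/5 = 1466/5 ≈ 293.20)
P(c) = 1296 + c (P(c) = c + 1296 = 1296 + c)
P(-1264) - V = (1296 - 1264) - 1*1466/5 = 32 - 1466/5 = -1306/5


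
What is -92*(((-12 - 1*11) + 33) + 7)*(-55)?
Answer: 86020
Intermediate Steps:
-92*(((-12 - 1*11) + 33) + 7)*(-55) = -92*(((-12 - 11) + 33) + 7)*(-55) = -92*((-23 + 33) + 7)*(-55) = -92*(10 + 7)*(-55) = -92*17*(-55) = -1564*(-55) = 86020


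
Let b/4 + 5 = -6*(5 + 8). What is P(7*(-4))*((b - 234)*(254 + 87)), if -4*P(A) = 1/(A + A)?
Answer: -96503/112 ≈ -861.63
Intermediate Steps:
b = -332 (b = -20 + 4*(-6*(5 + 8)) = -20 + 4*(-6*13) = -20 + 4*(-78) = -20 - 312 = -332)
P(A) = -1/(8*A) (P(A) = -1/(4*(A + A)) = -1/(2*A)/4 = -1/(8*A))
P(7*(-4))*((b - 234)*(254 + 87)) = (-1/(8*(7*(-4))))*((-332 - 234)*(254 + 87)) = (-⅛/(-28))*(-566*341) = -⅛*(-1/28)*(-193006) = (1/224)*(-193006) = -96503/112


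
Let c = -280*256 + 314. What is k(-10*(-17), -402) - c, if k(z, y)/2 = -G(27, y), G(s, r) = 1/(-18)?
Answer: 642295/9 ≈ 71366.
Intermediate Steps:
G(s, r) = -1/18
c = -71366 (c = -71680 + 314 = -71366)
k(z, y) = ⅑ (k(z, y) = 2*(-1*(-1/18)) = 2*(1/18) = ⅑)
k(-10*(-17), -402) - c = ⅑ - 1*(-71366) = ⅑ + 71366 = 642295/9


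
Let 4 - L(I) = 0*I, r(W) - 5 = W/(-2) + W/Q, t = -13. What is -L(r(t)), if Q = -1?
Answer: -4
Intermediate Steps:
r(W) = 5 - 3*W/2 (r(W) = 5 + (W/(-2) + W/(-1)) = 5 + (W*(-½) + W*(-1)) = 5 + (-W/2 - W) = 5 - 3*W/2)
L(I) = 4 (L(I) = 4 - 0*I = 4 - 1*0 = 4 + 0 = 4)
-L(r(t)) = -1*4 = -4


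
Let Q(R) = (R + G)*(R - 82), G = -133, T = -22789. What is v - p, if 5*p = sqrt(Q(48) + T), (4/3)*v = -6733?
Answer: -20199/4 - 3*I*sqrt(2211)/5 ≈ -5049.8 - 28.213*I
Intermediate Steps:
Q(R) = (-133 + R)*(-82 + R) (Q(R) = (R - 133)*(R - 82) = (-133 + R)*(-82 + R))
v = -20199/4 (v = (3/4)*(-6733) = -20199/4 ≈ -5049.8)
p = 3*I*sqrt(2211)/5 (p = sqrt((10906 + 48**2 - 215*48) - 22789)/5 = sqrt((10906 + 2304 - 10320) - 22789)/5 = sqrt(2890 - 22789)/5 = sqrt(-19899)/5 = (3*I*sqrt(2211))/5 = 3*I*sqrt(2211)/5 ≈ 28.213*I)
v - p = -20199/4 - 3*I*sqrt(2211)/5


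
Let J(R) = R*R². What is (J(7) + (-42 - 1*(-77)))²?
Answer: 142884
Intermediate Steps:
J(R) = R³
(J(7) + (-42 - 1*(-77)))² = (7³ + (-42 - 1*(-77)))² = (343 + (-42 + 77))² = (343 + 35)² = 378² = 142884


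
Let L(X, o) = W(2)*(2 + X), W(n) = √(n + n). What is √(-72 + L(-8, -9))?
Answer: 2*I*√21 ≈ 9.1651*I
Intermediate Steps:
W(n) = √2*√n (W(n) = √(2*n) = √2*√n)
L(X, o) = 4 + 2*X (L(X, o) = (√2*√2)*(2 + X) = 2*(2 + X) = 4 + 2*X)
√(-72 + L(-8, -9)) = √(-72 + (4 + 2*(-8))) = √(-72 + (4 - 16)) = √(-72 - 12) = √(-84) = 2*I*√21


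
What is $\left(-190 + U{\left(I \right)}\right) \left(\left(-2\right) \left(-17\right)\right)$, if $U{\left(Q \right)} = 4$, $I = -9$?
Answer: $-6324$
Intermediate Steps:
$\left(-190 + U{\left(I \right)}\right) \left(\left(-2\right) \left(-17\right)\right) = \left(-190 + 4\right) \left(\left(-2\right) \left(-17\right)\right) = \left(-186\right) 34 = -6324$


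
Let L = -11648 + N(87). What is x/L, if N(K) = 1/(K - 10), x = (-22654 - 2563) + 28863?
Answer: -280742/896895 ≈ -0.31302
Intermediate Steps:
x = 3646 (x = -25217 + 28863 = 3646)
N(K) = 1/(-10 + K)
L = -896895/77 (L = -11648 + 1/(-10 + 87) = -11648 + 1/77 = -896895/77 ≈ -11648.)
x/L = 3646/(-896895/77) = 3646*(-77/896895) = -280742/896895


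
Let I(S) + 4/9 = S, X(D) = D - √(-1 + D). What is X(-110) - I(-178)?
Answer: 616/9 - I*√111 ≈ 68.444 - 10.536*I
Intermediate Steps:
I(S) = -4/9 + S
X(-110) - I(-178) = (-110 - √(-1 - 110)) - (-4/9 - 178) = (-110 - √(-111)) - 1*(-1606/9) = (-110 - I*√111) + 1606/9 = 616/9 - I*√111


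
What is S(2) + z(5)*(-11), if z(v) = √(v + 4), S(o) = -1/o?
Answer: -67/2 ≈ -33.500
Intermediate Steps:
z(v) = √(4 + v)
S(2) + z(5)*(-11) = -1/2 + √(4 + 5)*(-11) = -1*½ + √9*(-11) = -½ + 3*(-11) = -½ - 33 = -67/2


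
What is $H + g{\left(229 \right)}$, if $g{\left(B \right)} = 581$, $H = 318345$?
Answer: $318926$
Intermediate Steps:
$H + g{\left(229 \right)} = 318345 + 581 = 318926$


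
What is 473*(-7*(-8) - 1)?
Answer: 26015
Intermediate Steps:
473*(-7*(-8) - 1) = 473*(56 - 1) = 473*55 = 26015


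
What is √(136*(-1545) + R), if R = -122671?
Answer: I*√332791 ≈ 576.88*I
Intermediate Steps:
√(136*(-1545) + R) = √(136*(-1545) - 122671) = √(-210120 - 122671) = √(-332791) = I*√332791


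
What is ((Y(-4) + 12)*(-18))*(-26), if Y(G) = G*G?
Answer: 13104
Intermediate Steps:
Y(G) = G²
((Y(-4) + 12)*(-18))*(-26) = (((-4)² + 12)*(-18))*(-26) = ((16 + 12)*(-18))*(-26) = (28*(-18))*(-26) = -504*(-26) = 13104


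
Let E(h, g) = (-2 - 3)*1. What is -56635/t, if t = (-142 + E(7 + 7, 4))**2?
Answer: -56635/21609 ≈ -2.6209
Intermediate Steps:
E(h, g) = -5 (E(h, g) = -5*1 = -5)
t = 21609 (t = (-142 - 5)**2 = (-147)**2 = 21609)
-56635/t = -56635/21609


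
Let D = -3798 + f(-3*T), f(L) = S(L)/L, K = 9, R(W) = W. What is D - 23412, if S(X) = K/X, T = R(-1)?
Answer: -27209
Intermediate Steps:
T = -1
S(X) = 9/X
f(L) = 9/L**2 (f(L) = (9/L)/L = 9/L**2)
D = -3797 (D = -3798 + 9/(-3*(-1))**2 = -3798 + 9/3**2 = -3798 + 9*(1/9) = -3798 + 1 = -3797)
D - 23412 = -3797 - 23412 = -27209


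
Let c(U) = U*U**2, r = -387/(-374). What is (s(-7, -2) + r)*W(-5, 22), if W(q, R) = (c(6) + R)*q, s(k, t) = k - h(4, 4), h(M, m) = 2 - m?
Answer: 51905/11 ≈ 4718.6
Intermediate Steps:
r = 387/374 (r = -387*(-1/374) = 387/374 ≈ 1.0348)
c(U) = U**3
s(k, t) = 2 + k (s(k, t) = k - (2 - 1*4) = k - (2 - 4) = k - 1*(-2) = k + 2 = 2 + k)
W(q, R) = q*(216 + R) (W(q, R) = (6**3 + R)*q = (216 + R)*q = q*(216 + R))
(s(-7, -2) + r)*W(-5, 22) = ((2 - 7) + 387/374)*(-5*(216 + 22)) = (-5 + 387/374)*(-5*238) = -1483/374*(-1190) = 51905/11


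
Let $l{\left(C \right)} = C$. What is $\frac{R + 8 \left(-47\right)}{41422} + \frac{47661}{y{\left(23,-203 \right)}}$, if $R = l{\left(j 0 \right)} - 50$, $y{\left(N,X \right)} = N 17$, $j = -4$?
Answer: $\frac{987023688}{8098001} \approx 121.88$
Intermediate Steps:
$y{\left(N,X \right)} = 17 N$
$R = -50$ ($R = \left(-4\right) 0 - 50 = 0 - 50 = -50$)
$\frac{R + 8 \left(-47\right)}{41422} + \frac{47661}{y{\left(23,-203 \right)}} = \frac{-50 + 8 \left(-47\right)}{41422} + \frac{47661}{17 \cdot 23} = \left(-50 - 376\right) \frac{1}{41422} + \frac{47661}{391} = \left(-426\right) \frac{1}{41422} + 47661 \cdot \frac{1}{391} = - \frac{213}{20711} + \frac{47661}{391} = \frac{987023688}{8098001}$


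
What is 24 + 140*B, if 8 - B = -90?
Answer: 13744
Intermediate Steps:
B = 98 (B = 8 - 1*(-90) = 8 + 90 = 98)
24 + 140*B = 24 + 140*98 = 24 + 13720 = 13744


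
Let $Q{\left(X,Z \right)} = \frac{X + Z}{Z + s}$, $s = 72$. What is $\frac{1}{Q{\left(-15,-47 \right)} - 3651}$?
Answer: $- \frac{25}{91337} \approx -0.00027371$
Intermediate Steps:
$Q{\left(X,Z \right)} = \frac{X + Z}{72 + Z}$ ($Q{\left(X,Z \right)} = \frac{X + Z}{Z + 72} = \frac{X + Z}{72 + Z}$)
$\frac{1}{Q{\left(-15,-47 \right)} - 3651} = \frac{1}{\frac{-15 - 47}{72 - 47} - 3651} = \frac{1}{\frac{1}{25} \left(-62\right) - 3651} = \frac{1}{- \frac{62}{25} - 3651} = \frac{1}{- \frac{91337}{25}} = - \frac{25}{91337}$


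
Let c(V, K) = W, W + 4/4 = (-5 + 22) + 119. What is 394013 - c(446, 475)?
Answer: 393878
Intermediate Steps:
W = 135 (W = -1 + ((-5 + 22) + 119) = -1 + (17 + 119) = -1 + 136 = 135)
c(V, K) = 135
394013 - c(446, 475) = 394013 - 1*135 = 394013 - 135 = 393878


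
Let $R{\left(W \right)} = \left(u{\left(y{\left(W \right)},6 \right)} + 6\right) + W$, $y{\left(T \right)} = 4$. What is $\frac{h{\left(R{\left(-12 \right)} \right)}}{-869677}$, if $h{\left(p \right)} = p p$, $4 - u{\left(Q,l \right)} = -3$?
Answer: $- \frac{1}{869677} \approx -1.1499 \cdot 10^{-6}$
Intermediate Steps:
$u{\left(Q,l \right)} = 7$ ($u{\left(Q,l \right)} = 4 - -3 = 4 + 3 = 7$)
$R{\left(W \right)} = 13 + W$ ($R{\left(W \right)} = \left(7 + 6\right) + W = 13 + W$)
$h{\left(p \right)} = p^{2}$
$\frac{h{\left(R{\left(-12 \right)} \right)}}{-869677} = \frac{\left(13 - 12\right)^{2}}{-869677} = 1^{2} \left(- \frac{1}{869677}\right) = 1 \left(- \frac{1}{869677}\right) = - \frac{1}{869677}$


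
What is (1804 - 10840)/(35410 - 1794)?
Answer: -2259/8404 ≈ -0.26880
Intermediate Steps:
(1804 - 10840)/(35410 - 1794) = -9036/33616 = -9036*1/33616 = -2259/8404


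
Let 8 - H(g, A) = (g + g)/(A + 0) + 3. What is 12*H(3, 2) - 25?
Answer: -1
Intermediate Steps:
H(g, A) = 5 - 2*g/A (H(g, A) = 8 - ((g + g)/(A + 0) + 3) = 8 - ((2*g)/A + 3) = 8 - (2*g/A + 3) = 8 - (3 + 2*g/A) = 8 + (-3 - 2*g/A) = 5 - 2*g/A)
12*H(3, 2) - 25 = 12*(5 - 2*3/2) - 25 = 12*(5 - 2*3*½) - 25 = 12*(5 - 3) - 25 = 12*2 - 25 = 24 - 25 = -1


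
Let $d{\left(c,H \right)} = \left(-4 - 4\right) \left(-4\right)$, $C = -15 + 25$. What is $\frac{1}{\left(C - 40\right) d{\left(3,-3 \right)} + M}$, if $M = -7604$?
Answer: $- \frac{1}{8564} \approx -0.00011677$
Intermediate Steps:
$C = 10$
$d{\left(c,H \right)} = 32$ ($d{\left(c,H \right)} = \left(-8\right) \left(-4\right) = 32$)
$\frac{1}{\left(C - 40\right) d{\left(3,-3 \right)} + M} = \frac{1}{\left(10 - 40\right) 32 - 7604} = \frac{1}{\left(-30\right) 32 - 7604} = \frac{1}{-960 - 7604} = \frac{1}{-8564} = - \frac{1}{8564}$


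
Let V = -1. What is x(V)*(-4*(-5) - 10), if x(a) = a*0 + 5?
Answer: 50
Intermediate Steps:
x(a) = 5 (x(a) = 0 + 5 = 5)
x(V)*(-4*(-5) - 10) = 5*(-4*(-5) - 10) = 5*(20 - 10) = 5*10 = 50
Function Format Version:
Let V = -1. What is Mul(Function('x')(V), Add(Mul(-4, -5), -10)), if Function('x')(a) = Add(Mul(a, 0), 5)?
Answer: 50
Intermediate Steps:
Function('x')(a) = 5 (Function('x')(a) = Add(0, 5) = 5)
Mul(Function('x')(V), Add(Mul(-4, -5), -10)) = Mul(5, Add(Mul(-4, -5), -10)) = Mul(5, Add(20, -10)) = Mul(5, 10) = 50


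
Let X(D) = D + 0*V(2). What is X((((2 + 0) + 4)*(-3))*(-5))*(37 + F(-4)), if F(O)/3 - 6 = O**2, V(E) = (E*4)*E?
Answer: 9270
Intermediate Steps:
V(E) = 4*E**2 (V(E) = (4*E)*E = 4*E**2)
X(D) = D (X(D) = D + 0*(4*2**2) = D + 0*(4*4) = D + 0*16 = D + 0 = D)
F(O) = 18 + 3*O**2
X((((2 + 0) + 4)*(-3))*(-5))*(37 + F(-4)) = ((((2 + 0) + 4)*(-3))*(-5))*(37 + (18 + 3*(-4)**2)) = (((2 + 4)*(-3))*(-5))*(37 + (18 + 3*16)) = ((6*(-3))*(-5))*(37 + (18 + 48)) = (-18*(-5))*(37 + 66) = 90*103 = 9270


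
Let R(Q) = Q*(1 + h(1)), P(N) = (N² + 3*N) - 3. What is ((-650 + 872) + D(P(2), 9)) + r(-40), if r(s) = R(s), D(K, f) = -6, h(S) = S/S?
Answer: 136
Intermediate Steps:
h(S) = 1
P(N) = -3 + N² + 3*N
R(Q) = 2*Q (R(Q) = Q*(1 + 1) = Q*2 = 2*Q)
r(s) = 2*s
((-650 + 872) + D(P(2), 9)) + r(-40) = ((-650 + 872) - 6) + 2*(-40) = (222 - 6) - 80 = 216 - 80 = 136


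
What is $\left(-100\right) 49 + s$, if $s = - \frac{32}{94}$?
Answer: $- \frac{230316}{47} \approx -4900.3$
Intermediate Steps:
$s = - \frac{16}{47}$ ($s = \left(-32\right) \frac{1}{94} = - \frac{16}{47} \approx -0.34043$)
$\left(-100\right) 49 + s = \left(-100\right) 49 - \frac{16}{47} = -4900 - \frac{16}{47} = - \frac{230316}{47}$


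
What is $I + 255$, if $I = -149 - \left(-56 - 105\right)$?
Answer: $267$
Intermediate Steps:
$I = 12$ ($I = -149 - -161 = -149 + 161 = 12$)
$I + 255 = 12 + 255 = 267$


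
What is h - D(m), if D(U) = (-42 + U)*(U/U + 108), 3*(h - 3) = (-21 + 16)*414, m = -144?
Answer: 19587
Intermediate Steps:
h = -687 (h = 3 + ((-21 + 16)*414)/3 = 3 + (-5*414)/3 = 3 + (⅓)*(-2070) = 3 - 690 = -687)
D(U) = -4578 + 109*U (D(U) = (-42 + U)*(1 + 108) = (-42 + U)*109 = -4578 + 109*U)
h - D(m) = -687 - (-4578 + 109*(-144)) = -687 - (-4578 - 15696) = -687 - 1*(-20274) = -687 + 20274 = 19587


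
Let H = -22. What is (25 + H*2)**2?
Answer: 361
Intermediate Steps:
(25 + H*2)**2 = (25 - 22*2)**2 = (25 - 44)**2 = (-19)**2 = 361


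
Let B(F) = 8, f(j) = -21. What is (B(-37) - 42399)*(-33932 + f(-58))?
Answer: 1439301623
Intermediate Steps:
(B(-37) - 42399)*(-33932 + f(-58)) = (8 - 42399)*(-33932 - 21) = -42391*(-33953) = 1439301623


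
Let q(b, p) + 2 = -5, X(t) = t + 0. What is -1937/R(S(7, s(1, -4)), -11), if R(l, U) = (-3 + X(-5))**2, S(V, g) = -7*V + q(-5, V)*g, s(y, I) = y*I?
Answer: -1937/64 ≈ -30.266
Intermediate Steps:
X(t) = t
q(b, p) = -7 (q(b, p) = -2 - 5 = -7)
s(y, I) = I*y
S(V, g) = -7*V - 7*g
R(l, U) = 64 (R(l, U) = (-3 - 5)**2 = (-8)**2 = 64)
-1937/R(S(7, s(1, -4)), -11) = -1937/64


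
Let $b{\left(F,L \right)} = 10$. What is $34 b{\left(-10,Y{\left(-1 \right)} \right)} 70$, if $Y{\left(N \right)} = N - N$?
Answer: $23800$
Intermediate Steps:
$Y{\left(N \right)} = 0$
$34 b{\left(-10,Y{\left(-1 \right)} \right)} 70 = 34 \cdot 10 \cdot 70 = 340 \cdot 70 = 23800$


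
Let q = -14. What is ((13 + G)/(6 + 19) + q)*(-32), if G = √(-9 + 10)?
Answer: 10752/25 ≈ 430.08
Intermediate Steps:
G = 1 (G = √1 = 1)
((13 + G)/(6 + 19) + q)*(-32) = ((13 + 1)/(6 + 19) - 14)*(-32) = (14/25 - 14)*(-32) = -336/25*(-32) = 10752/25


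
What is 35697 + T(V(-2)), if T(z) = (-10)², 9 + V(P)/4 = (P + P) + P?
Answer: 35797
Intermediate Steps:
V(P) = -36 + 12*P (V(P) = -36 + 4*((P + P) + P) = -36 + 4*(2*P + P) = -36 + 4*(3*P) = -36 + 12*P)
T(z) = 100
35697 + T(V(-2)) = 35697 + 100 = 35797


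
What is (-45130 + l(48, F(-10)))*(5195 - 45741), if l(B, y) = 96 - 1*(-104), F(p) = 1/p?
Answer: 1821731780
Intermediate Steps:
l(B, y) = 200 (l(B, y) = 96 + 104 = 200)
(-45130 + l(48, F(-10)))*(5195 - 45741) = (-45130 + 200)*(5195 - 45741) = -44930*(-40546) = 1821731780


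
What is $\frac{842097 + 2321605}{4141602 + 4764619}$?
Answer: $\frac{3163702}{8906221} \approx 0.35522$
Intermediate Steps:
$\frac{842097 + 2321605}{4141602 + 4764619} = \frac{3163702}{8906221}$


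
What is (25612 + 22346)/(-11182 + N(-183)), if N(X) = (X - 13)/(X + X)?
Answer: -549/128 ≈ -4.2891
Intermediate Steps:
N(X) = (-13 + X)/(2*X) (N(X) = (-13 + X)/((2*X)) = (-13 + X)*(1/(2*X)) = (-13 + X)/(2*X))
(25612 + 22346)/(-11182 + N(-183)) = (25612 + 22346)/(-11182 + (½)*(-13 - 183)/(-183)) = 47958/(-11182 + (½)*(-1/183)*(-196)) = 47958/(-11182 + 98/183) = 47958/(-2046208/183) = 47958*(-183/2046208) = -549/128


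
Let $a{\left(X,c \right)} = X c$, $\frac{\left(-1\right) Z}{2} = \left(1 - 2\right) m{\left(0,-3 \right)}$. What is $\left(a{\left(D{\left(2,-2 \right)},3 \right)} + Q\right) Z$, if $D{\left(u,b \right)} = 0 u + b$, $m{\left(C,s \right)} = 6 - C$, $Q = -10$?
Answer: $-192$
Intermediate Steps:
$D{\left(u,b \right)} = b$ ($D{\left(u,b \right)} = 0 + b = b$)
$Z = 12$ ($Z = - 2 \left(1 - 2\right) \left(6 - 0\right) = - 2 \left(- (6 + 0)\right) = - 2 \left(\left(-1\right) 6\right) = \left(-2\right) \left(-6\right) = 12$)
$\left(a{\left(D{\left(2,-2 \right)},3 \right)} + Q\right) Z = \left(\left(-2\right) 3 - 10\right) 12 = \left(-6 - 10\right) 12 = \left(-16\right) 12 = -192$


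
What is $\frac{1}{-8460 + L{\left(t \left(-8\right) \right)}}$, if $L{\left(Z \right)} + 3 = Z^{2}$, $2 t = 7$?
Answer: $- \frac{1}{7679} \approx -0.00013023$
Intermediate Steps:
$t = \frac{7}{2}$ ($t = \frac{1}{2} \cdot 7 = \frac{7}{2} \approx 3.5$)
$L{\left(Z \right)} = -3 + Z^{2}$
$\frac{1}{-8460 + L{\left(t \left(-8\right) \right)}} = \frac{1}{-8460 - \left(3 - \left(\frac{7}{2} \left(-8\right)\right)^{2}\right)} = \frac{1}{-8460 - \left(3 - \left(-28\right)^{2}\right)} = \frac{1}{-8460 + \left(-3 + 784\right)} = \frac{1}{-8460 + 781} = \frac{1}{-7679} = - \frac{1}{7679}$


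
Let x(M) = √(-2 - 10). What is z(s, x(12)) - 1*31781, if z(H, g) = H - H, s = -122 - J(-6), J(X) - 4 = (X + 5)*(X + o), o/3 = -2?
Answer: -31781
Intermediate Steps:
o = -6 (o = 3*(-2) = -6)
x(M) = 2*I*√3 (x(M) = √(-12) = 2*I*√3)
J(X) = 4 + (-6 + X)*(5 + X) (J(X) = 4 + (X + 5)*(X - 6) = 4 + (5 + X)*(-6 + X) = 4 + (-6 + X)*(5 + X))
s = -138 (s = -122 - (-26 + (-6)² - 1*(-6)) = -122 - (-26 + 36 + 6) = -122 - 1*16 = -122 - 16 = -138)
z(H, g) = 0
z(s, x(12)) - 1*31781 = 0 - 1*31781 = 0 - 31781 = -31781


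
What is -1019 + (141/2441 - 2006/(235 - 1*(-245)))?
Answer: -599385443/585840 ≈ -1023.1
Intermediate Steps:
-1019 + (141/2441 - 2006/(235 - 1*(-245))) = -1019 + (141*(1/2441) - 2006/(235 + 245)) = -1019 + (141/2441 - 2006/480) = -1019 + (141/2441 - 2006*1/480) = -1019 + (141/2441 - 1003/240) = -1019 - 2414483/585840 = -599385443/585840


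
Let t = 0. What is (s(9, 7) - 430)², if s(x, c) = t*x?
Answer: 184900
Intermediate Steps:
s(x, c) = 0 (s(x, c) = 0*x = 0)
(s(9, 7) - 430)² = (0 - 430)² = (-430)² = 184900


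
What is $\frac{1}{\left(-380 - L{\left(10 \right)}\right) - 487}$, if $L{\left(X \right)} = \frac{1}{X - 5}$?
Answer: $- \frac{5}{4336} \approx -0.0011531$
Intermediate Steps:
$L{\left(X \right)} = \frac{1}{-5 + X}$
$\frac{1}{\left(-380 - L{\left(10 \right)}\right) - 487} = \frac{1}{\left(-380 - \frac{1}{-5 + 10}\right) - 487} = \frac{1}{\left(-380 - \frac{1}{5}\right) - 487} = \frac{1}{- \frac{1901}{5} - 487} = \frac{1}{- \frac{4336}{5}} = - \frac{5}{4336}$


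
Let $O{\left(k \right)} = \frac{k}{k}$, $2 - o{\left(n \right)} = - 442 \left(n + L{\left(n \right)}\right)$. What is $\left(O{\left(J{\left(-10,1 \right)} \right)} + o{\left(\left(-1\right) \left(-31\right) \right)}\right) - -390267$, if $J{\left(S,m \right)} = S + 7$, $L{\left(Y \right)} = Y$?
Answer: $417674$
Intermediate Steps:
$o{\left(n \right)} = 2 + 884 n$ ($o{\left(n \right)} = 2 - - 442 \left(n + n\right) = 2 - - 442 \cdot 2 n = 2 - - 884 n = 2 + 884 n$)
$J{\left(S,m \right)} = 7 + S$
$O{\left(k \right)} = 1$
$\left(O{\left(J{\left(-10,1 \right)} \right)} + o{\left(\left(-1\right) \left(-31\right) \right)}\right) - -390267 = \left(1 + \left(2 + 884 \left(\left(-1\right) \left(-31\right)\right)\right)\right) - -390267 = \left(1 + \left(2 + 884 \cdot 31\right)\right) + 390267 = \left(1 + \left(2 + 27404\right)\right) + 390267 = \left(1 + 27406\right) + 390267 = 27407 + 390267 = 417674$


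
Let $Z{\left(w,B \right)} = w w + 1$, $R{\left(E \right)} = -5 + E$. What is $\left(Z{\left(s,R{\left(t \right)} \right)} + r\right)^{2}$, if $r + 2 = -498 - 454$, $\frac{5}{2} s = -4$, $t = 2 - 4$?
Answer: $\frac{564585121}{625} \approx 9.0334 \cdot 10^{5}$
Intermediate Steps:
$t = -2$
$s = - \frac{8}{5}$ ($s = \frac{2}{5} \left(-4\right) = - \frac{8}{5} \approx -1.6$)
$Z{\left(w,B \right)} = 1 + w^{2}$ ($Z{\left(w,B \right)} = w^{2} + 1 = 1 + w^{2}$)
$r = -954$ ($r = -2 - 952 = -954$)
$\left(Z{\left(s,R{\left(t \right)} \right)} + r\right)^{2} = \left(\left(1 + \left(- \frac{8}{5}\right)^{2}\right) - 954\right)^{2} = \left(\left(1 + \frac{64}{25}\right) - 954\right)^{2} = \left(\frac{89}{25} - 954\right)^{2} = \left(- \frac{23761}{25}\right)^{2} = \frac{564585121}{625}$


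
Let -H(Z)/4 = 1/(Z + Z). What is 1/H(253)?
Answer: -253/2 ≈ -126.50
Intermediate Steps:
H(Z) = -2/Z (H(Z) = -4/(Z + Z) = -4*1/(2*Z) = -2/Z)
1/H(253) = 1/(-2/253) = -253/2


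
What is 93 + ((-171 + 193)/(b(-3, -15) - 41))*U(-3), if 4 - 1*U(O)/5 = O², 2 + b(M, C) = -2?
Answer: 947/9 ≈ 105.22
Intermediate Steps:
b(M, C) = -4 (b(M, C) = -2 - 2 = -4)
U(O) = 20 - 5*O²
93 + ((-171 + 193)/(b(-3, -15) - 41))*U(-3) = 93 + ((-171 + 193)/(-4 - 41))*(20 - 5*(-3)²) = 93 + (22/(-45))*(20 - 5*9) = 93 + (22*(-1/45))*(20 - 45) = 93 - 22/45*(-25) = 93 + 110/9 = 947/9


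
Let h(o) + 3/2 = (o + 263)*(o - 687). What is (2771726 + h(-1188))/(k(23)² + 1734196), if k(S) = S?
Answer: 9012199/3469450 ≈ 2.5976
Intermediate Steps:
h(o) = -3/2 + (-687 + o)*(263 + o) (h(o) = -3/2 + (o + 263)*(o - 687) = -3/2 + (263 + o)*(-687 + o) = -3/2 + (-687 + o)*(263 + o))
(2771726 + h(-1188))/(k(23)² + 1734196) = (2771726 + (-361365/2 + (-1188)² - 424*(-1188)))/(23² + 1734196) = (2771726 + (-361365/2 + 1411344 + 503712))/(529 + 1734196) = (2771726 + 3468747/2)/1734725 = (9012199/2)*(1/1734725) = 9012199/3469450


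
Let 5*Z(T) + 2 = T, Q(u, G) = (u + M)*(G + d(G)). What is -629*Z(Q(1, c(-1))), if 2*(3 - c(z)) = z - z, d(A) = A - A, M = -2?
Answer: 629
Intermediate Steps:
d(A) = 0
c(z) = 3 (c(z) = 3 - (z - z)/2 = 3 - 1/2*0 = 3 + 0 = 3)
Q(u, G) = G*(-2 + u) (Q(u, G) = (u - 2)*(G + 0) = (-2 + u)*G = G*(-2 + u))
Z(T) = -2/5 + T/5
-629*Z(Q(1, c(-1))) = -629*(-2/5 + (3*(-2 + 1))/5) = -629*(-2/5 + (3*(-1))/5) = -629*(-2/5 + (1/5)*(-3)) = -629*(-2/5 - 3/5) = -629*(-1) = 629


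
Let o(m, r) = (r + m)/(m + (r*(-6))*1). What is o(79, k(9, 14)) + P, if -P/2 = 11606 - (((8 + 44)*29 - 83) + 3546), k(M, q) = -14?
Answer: -2162945/163 ≈ -13270.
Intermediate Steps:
o(m, r) = (m + r)/(m - 6*r) (o(m, r) = (m + r)/(m - 6*r*1) = (m + r)/(m - 6*r))
P = -13270 (P = -2*(11606 - (((8 + 44)*29 - 83) + 3546)) = -2*(11606 - ((52*29 - 83) + 3546)) = -2*(11606 - ((1508 - 83) + 3546)) = -2*(11606 - (1425 + 3546)) = -2*(11606 - 1*4971) = -2*(11606 - 4971) = -2*6635 = -13270)
o(79, k(9, 14)) + P = (79 - 14)/(79 - 6*(-14)) - 13270 = 65/(79 + 84) - 13270 = 65/163 - 13270 = -2162945/163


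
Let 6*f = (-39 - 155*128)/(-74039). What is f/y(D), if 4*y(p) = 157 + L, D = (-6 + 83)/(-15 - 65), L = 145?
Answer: 19879/33539667 ≈ 0.00059270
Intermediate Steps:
D = -77/80 (D = 77/(-80) = 77*(-1/80) = -77/80 ≈ -0.96250)
f = 19879/444234 (f = ((-39 - 155*128)/(-74039))/6 = ((-39 - 19840)*(-1/74039))/6 = (-19879*(-1/74039))/6 = (⅙)*(19879/74039) = 19879/444234 ≈ 0.044749)
y(p) = 151/2 (y(p) = (157 + 145)/4 = (¼)*302 = 151/2)
f/y(D) = 19879/(444234*(151/2)) = (19879/444234)*(2/151) = 19879/33539667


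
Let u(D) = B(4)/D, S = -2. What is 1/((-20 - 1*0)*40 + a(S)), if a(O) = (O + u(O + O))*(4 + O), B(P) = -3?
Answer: -2/1605 ≈ -0.0012461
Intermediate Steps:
u(D) = -3/D
a(O) = (4 + O)*(O - 3/(2*O)) (a(O) = (O - 3/(O + O))*(4 + O) = (O - 3*1/(2*O))*(4 + O) = (O - 3/(2*O))*(4 + O) = (4 + O)*(O - 3/(2*O)))
1/((-20 - 1*0)*40 + a(S)) = 1/((-20 - 1*0)*40 + (-3/2 + (-2)**2 - 6/(-2) + 4*(-2))) = 1/((-20 + 0)*40 + (-3/2 + 4 - 6*(-1/2) - 8)) = 1/(-20*40 + (-3/2 + 4 + 3 - 8)) = 1/(-800 - 5/2) = 1/(-1605/2) = -2/1605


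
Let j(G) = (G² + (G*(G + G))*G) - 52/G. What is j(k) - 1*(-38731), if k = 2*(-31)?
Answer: -13456485/31 ≈ -4.3408e+5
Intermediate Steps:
k = -62
j(G) = G² - 52/G + 2*G³ (j(G) = (G² + (G*(2*G))*G) - 52/G = (G² + (2*G²)*G) - 52/G = (G² + 2*G³) - 52/G = G² - 52/G + 2*G³)
j(k) - 1*(-38731) = (-52 + (-62)³*(1 + 2*(-62)))/(-62) - 1*(-38731) = -(-52 - 238328*(1 - 124))/62 + 38731 = -(-52 - 238328*(-123))/62 + 38731 = -(-52 + 29314344)/62 + 38731 = -1/62*29314292 + 38731 = -14657146/31 + 38731 = -13456485/31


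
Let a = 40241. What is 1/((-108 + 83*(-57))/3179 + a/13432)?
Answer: 42700328/62928691 ≈ 0.67855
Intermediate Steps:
1/((-108 + 83*(-57))/3179 + a/13432) = 1/((-108 + 83*(-57))/3179 + 40241/13432) = 1/((-108 - 4731)*(1/3179) + 40241*(1/13432)) = 1/(-4839*1/3179 + 40241/13432) = 1/(-4839/3179 + 40241/13432) = 1/(62928691/42700328) = 42700328/62928691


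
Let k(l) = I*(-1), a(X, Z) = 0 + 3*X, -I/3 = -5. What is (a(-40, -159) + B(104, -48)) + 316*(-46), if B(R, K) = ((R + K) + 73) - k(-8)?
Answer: -14512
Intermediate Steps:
I = 15 (I = -3*(-5) = 15)
a(X, Z) = 3*X
k(l) = -15 (k(l) = 15*(-1) = -15)
B(R, K) = 88 + K + R (B(R, K) = ((R + K) + 73) - 1*(-15) = ((K + R) + 73) + 15 = (73 + K + R) + 15 = 88 + K + R)
(a(-40, -159) + B(104, -48)) + 316*(-46) = (3*(-40) + (88 - 48 + 104)) + 316*(-46) = (-120 + 144) - 14536 = 24 - 14536 = -14512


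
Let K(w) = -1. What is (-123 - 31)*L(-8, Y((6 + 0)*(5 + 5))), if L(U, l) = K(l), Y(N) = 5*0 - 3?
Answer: 154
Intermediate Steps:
Y(N) = -3 (Y(N) = 0 - 3 = -3)
L(U, l) = -1
(-123 - 31)*L(-8, Y((6 + 0)*(5 + 5))) = (-123 - 31)*(-1) = -154*(-1) = 154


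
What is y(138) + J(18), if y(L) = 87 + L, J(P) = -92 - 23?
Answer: 110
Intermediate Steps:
J(P) = -115
y(138) + J(18) = (87 + 138) - 115 = 225 - 115 = 110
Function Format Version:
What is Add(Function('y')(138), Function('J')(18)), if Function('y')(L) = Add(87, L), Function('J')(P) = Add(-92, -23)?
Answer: 110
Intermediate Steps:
Function('J')(P) = -115
Add(Function('y')(138), Function('J')(18)) = Add(Add(87, 138), -115) = Add(225, -115) = 110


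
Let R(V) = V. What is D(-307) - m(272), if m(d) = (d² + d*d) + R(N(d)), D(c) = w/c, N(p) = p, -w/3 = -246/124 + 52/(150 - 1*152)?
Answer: -2821605365/19034 ≈ -1.4824e+5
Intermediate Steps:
w = 5205/62 (w = -3*(-246/124 + 52/(150 - 1*152)) = -3*(-246*1/124 + 52/(150 - 152)) = -3*(-123/62 + 52/(-2)) = -3*(-123/62 + 52*(-½)) = -3*(-123/62 - 26) = -3*(-1735/62) = 5205/62 ≈ 83.952)
D(c) = 5205/(62*c)
m(d) = d + 2*d² (m(d) = (d² + d*d) + d = (d² + d²) + d = 2*d² + d = d + 2*d²)
D(-307) - m(272) = (5205/62)/(-307) - 272*(1 + 2*272) = (5205/62)*(-1/307) - 272*(1 + 544) = -5205/19034 - 272*545 = -5205/19034 - 1*148240 = -5205/19034 - 148240 = -2821605365/19034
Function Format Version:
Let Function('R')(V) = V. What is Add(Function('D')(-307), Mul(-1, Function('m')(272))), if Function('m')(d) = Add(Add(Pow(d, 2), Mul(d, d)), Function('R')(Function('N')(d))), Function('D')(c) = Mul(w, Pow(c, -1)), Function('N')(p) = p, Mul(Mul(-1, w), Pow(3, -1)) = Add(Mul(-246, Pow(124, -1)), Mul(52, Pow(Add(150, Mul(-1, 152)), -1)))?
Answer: Rational(-2821605365, 19034) ≈ -1.4824e+5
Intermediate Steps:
w = Rational(5205, 62) (w = Mul(-3, Add(Mul(-246, Pow(124, -1)), Mul(52, Pow(Add(150, Mul(-1, 152)), -1)))) = Mul(-3, Add(Mul(-246, Rational(1, 124)), Mul(52, Pow(Add(150, -152), -1)))) = Mul(-3, Add(Rational(-123, 62), Mul(52, Pow(-2, -1)))) = Mul(-3, Add(Rational(-123, 62), Mul(52, Rational(-1, 2)))) = Mul(-3, Add(Rational(-123, 62), -26)) = Mul(-3, Rational(-1735, 62)) = Rational(5205, 62) ≈ 83.952)
Function('D')(c) = Mul(Rational(5205, 62), Pow(c, -1))
Function('m')(d) = Add(d, Mul(2, Pow(d, 2))) (Function('m')(d) = Add(Add(Pow(d, 2), Mul(d, d)), d) = Add(Add(Pow(d, 2), Pow(d, 2)), d) = Add(Mul(2, Pow(d, 2)), d) = Add(d, Mul(2, Pow(d, 2))))
Add(Function('D')(-307), Mul(-1, Function('m')(272))) = Add(Mul(Rational(5205, 62), Pow(-307, -1)), Mul(-1, Mul(272, Add(1, Mul(2, 272))))) = Add(Mul(Rational(5205, 62), Rational(-1, 307)), Mul(-1, Mul(272, Add(1, 544)))) = Add(Rational(-5205, 19034), Mul(-1, Mul(272, 545))) = Add(Rational(-5205, 19034), Mul(-1, 148240)) = Add(Rational(-5205, 19034), -148240) = Rational(-2821605365, 19034)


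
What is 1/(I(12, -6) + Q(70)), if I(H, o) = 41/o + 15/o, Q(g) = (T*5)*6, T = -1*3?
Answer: -3/298 ≈ -0.010067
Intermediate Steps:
T = -3
Q(g) = -90 (Q(g) = -3*5*6 = -15*6 = -90)
I(H, o) = 56/o
1/(I(12, -6) + Q(70)) = 1/(56/(-6) - 90) = 1/(56*(-⅙) - 90) = 1/(-28/3 - 90) = 1/(-298/3) = -3/298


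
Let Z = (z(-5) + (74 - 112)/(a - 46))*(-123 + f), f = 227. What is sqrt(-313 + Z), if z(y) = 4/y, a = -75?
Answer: I*sqrt(1099705)/55 ≈ 19.067*I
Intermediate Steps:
Z = -30576/605 (Z = (4/(-5) + (74 - 112)/(-75 - 46))*(-123 + 227) = (4*(-1/5) - 38/(-121))*104 = (-4/5 - 38*(-1/121))*104 = (-4/5 + 38/121)*104 = -294/605*104 = -30576/605 ≈ -50.539)
sqrt(-313 + Z) = sqrt(-313 - 30576/605) = sqrt(-219941/605) = I*sqrt(1099705)/55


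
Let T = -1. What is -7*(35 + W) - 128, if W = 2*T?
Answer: -359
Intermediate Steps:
W = -2 (W = 2*(-1) = -2)
-7*(35 + W) - 128 = -7*(35 - 2) - 128 = -7*33 - 128 = -231 - 128 = -359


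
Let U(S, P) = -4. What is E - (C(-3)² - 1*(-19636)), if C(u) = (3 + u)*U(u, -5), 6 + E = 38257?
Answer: 18615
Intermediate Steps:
E = 38251 (E = -6 + 38257 = 38251)
C(u) = -12 - 4*u (C(u) = (3 + u)*(-4) = -12 - 4*u)
E - (C(-3)² - 1*(-19636)) = 38251 - ((-12 - 4*(-3))² - 1*(-19636)) = 38251 - ((-12 + 12)² + 19636) = 38251 - (0² + 19636) = 38251 - (0 + 19636) = 38251 - 1*19636 = 38251 - 19636 = 18615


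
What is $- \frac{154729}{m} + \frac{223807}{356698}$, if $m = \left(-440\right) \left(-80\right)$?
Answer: $- \frac{23656759221}{6277884800} \approx -3.7683$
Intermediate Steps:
$m = 35200$
$- \frac{154729}{m} + \frac{223807}{356698} = - \frac{154729}{35200} + \frac{223807}{356698} = - \frac{23656759221}{6277884800}$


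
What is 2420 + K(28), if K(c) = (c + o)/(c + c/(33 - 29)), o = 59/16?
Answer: 1355707/560 ≈ 2420.9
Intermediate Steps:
o = 59/16 (o = 59*(1/16) = 59/16 ≈ 3.6875)
K(c) = 4*(59/16 + c)/(5*c) (K(c) = (c + 59/16)/(c + c/(33 - 29)) = (59/16 + c)/(c + c/4) = (59/16 + c)/((5*c/4)) = (59/16 + c)*(4/(5*c)) = 4*(59/16 + c)/(5*c))
2420 + K(28) = 2420 + (1/20)*(59 + 16*28)/28 = 2420 + (1/20)*(1/28)*(59 + 448) = 2420 + (1/20)*(1/28)*507 = 2420 + 507/560 = 1355707/560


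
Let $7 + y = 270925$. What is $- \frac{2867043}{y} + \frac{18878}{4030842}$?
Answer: $- \frac{641749052789}{60668202942} \approx -10.578$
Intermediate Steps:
$y = 270918$ ($y = -7 + 270925 = 270918$)
$- \frac{2867043}{y} + \frac{18878}{4030842} = - \frac{2867043}{270918} + \frac{18878}{4030842} = \left(-2867043\right) \frac{1}{270918} + 18878 \cdot \frac{1}{4030842} = - \frac{955681}{90306} + \frac{9439}{2015421} = - \frac{641749052789}{60668202942}$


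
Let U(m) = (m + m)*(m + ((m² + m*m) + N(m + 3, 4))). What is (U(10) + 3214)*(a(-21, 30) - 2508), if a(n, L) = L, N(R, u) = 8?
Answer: -18768372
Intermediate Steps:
U(m) = 2*m*(8 + m + 2*m²) (U(m) = (m + m)*(m + ((m² + m*m) + 8)) = (2*m)*(m + ((m² + m²) + 8)) = (2*m)*(m + (2*m² + 8)) = (2*m)*(m + (8 + 2*m²)) = (2*m)*(8 + m + 2*m²) = 2*m*(8 + m + 2*m²))
(U(10) + 3214)*(a(-21, 30) - 2508) = (2*10*(8 + 10 + 2*10²) + 3214)*(30 - 2508) = (2*10*(8 + 10 + 2*100) + 3214)*(-2478) = (2*10*(8 + 10 + 200) + 3214)*(-2478) = (2*10*218 + 3214)*(-2478) = (4360 + 3214)*(-2478) = 7574*(-2478) = -18768372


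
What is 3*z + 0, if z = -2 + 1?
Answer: -3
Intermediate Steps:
z = -1
3*z + 0 = 3*(-1) + 0 = -3 + 0 = -3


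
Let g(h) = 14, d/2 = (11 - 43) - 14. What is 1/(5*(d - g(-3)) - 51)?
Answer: -1/581 ≈ -0.0017212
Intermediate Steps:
d = -92 (d = 2*((11 - 43) - 14) = 2*(-32 - 14) = 2*(-46) = -92)
1/(5*(d - g(-3)) - 51) = 1/(5*(-92 - 1*14) - 51) = 1/(5*(-92 - 14) - 51) = 1/(5*(-106) - 51) = 1/(-530 - 51) = 1/(-581) = -1/581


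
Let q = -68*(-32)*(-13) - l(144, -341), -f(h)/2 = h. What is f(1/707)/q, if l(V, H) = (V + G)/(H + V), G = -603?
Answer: 394/3940248865 ≈ 9.9994e-8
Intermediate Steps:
f(h) = -2*h
l(V, H) = (-603 + V)/(H + V) (l(V, H) = (V - 603)/(H + V) = (-603 + V)/(H + V))
q = -5573195/197 (q = -68*(-32)*(-13) - (-603 + 144)/(-341 + 144) = 2176*(-13) - (-459)/(-197) = -28288 - (-1)*(-459)/197 = -28288 - 1*459/197 = -28288 - 459/197 = -5573195/197 ≈ -28290.)
f(1/707)/q = (-2/707)/(-5573195/197) = -2*1/707*(-197/5573195) = -2/707*(-197/5573195) = 394/3940248865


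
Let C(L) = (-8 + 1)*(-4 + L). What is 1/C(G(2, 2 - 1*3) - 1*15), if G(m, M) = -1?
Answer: 1/140 ≈ 0.0071429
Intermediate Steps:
C(L) = 28 - 7*L (C(L) = -7*(-4 + L) = 28 - 7*L)
1/C(G(2, 2 - 1*3) - 1*15) = 1/(28 - 7*(-1 - 1*15)) = 1/(28 - 7*(-1 - 15)) = 1/(28 - 7*(-16)) = 1/(28 + 112) = 1/140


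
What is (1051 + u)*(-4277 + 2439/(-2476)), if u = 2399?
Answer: -18271701975/1238 ≈ -1.4759e+7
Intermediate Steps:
(1051 + u)*(-4277 + 2439/(-2476)) = (1051 + 2399)*(-4277 + 2439/(-2476)) = 3450*(-4277 + 2439*(-1/2476)) = 3450*(-4277 - 2439/2476) = 3450*(-10592291/2476) = -18271701975/1238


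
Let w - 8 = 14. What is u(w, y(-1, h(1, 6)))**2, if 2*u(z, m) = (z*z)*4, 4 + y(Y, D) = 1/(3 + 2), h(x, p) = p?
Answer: 937024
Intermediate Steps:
y(Y, D) = -19/5 (y(Y, D) = -4 + 1/(3 + 2) = -4 + 1/5 = -19/5)
w = 22 (w = 8 + 14 = 22)
u(z, m) = 2*z**2 (u(z, m) = ((z*z)*4)/2 = (z**2*4)/2 = (4*z**2)/2 = 2*z**2)
u(w, y(-1, h(1, 6)))**2 = (2*22**2)**2 = (2*484)**2 = 968**2 = 937024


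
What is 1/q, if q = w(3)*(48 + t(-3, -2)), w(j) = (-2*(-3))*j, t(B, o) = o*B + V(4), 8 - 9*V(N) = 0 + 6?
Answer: 1/976 ≈ 0.0010246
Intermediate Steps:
V(N) = 2/9 (V(N) = 8/9 - (0 + 6)/9 = 8/9 - ⅑*6 = 8/9 - ⅔ = 2/9)
t(B, o) = 2/9 + B*o (t(B, o) = o*B + 2/9 = B*o + 2/9 = 2/9 + B*o)
w(j) = 6*j
q = 976 (q = (6*3)*(48 + (2/9 - 3*(-2))) = 18*(48 + (2/9 + 6)) = 18*(48 + 56/9) = 18*(488/9) = 976)
1/q = 1/976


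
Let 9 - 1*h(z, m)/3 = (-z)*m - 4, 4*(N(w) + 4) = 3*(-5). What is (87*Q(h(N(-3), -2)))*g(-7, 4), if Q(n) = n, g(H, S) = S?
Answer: 29754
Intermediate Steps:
N(w) = -31/4 (N(w) = -4 + (3*(-5))/4 = -4 + (¼)*(-15) = -4 - 15/4 = -31/4)
h(z, m) = 39 + 3*m*z (h(z, m) = 27 - 3*((-z)*m - 4) = 27 - 3*(-m*z - 4) = 27 - 3*(-4 - m*z) = 27 + (12 + 3*m*z) = 39 + 3*m*z)
(87*Q(h(N(-3), -2)))*g(-7, 4) = (87*(39 + 3*(-2)*(-31/4)))*4 = (87*(39 + 93/2))*4 = (87*(171/2))*4 = (14877/2)*4 = 29754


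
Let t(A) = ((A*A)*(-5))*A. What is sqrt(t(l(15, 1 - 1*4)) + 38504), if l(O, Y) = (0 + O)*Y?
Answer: sqrt(494129) ≈ 702.94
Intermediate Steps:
l(O, Y) = O*Y
t(A) = -5*A**3 (t(A) = (A**2*(-5))*A = (-5*A**2)*A = -5*A**3)
sqrt(t(l(15, 1 - 1*4)) + 38504) = sqrt(-5*3375*(1 - 1*4)**3 + 38504) = sqrt(-5*3375*(1 - 4)**3 + 38504) = sqrt(-5*(15*(-3))**3 + 38504) = sqrt(-5*(-45)**3 + 38504) = sqrt(-5*(-91125) + 38504) = sqrt(455625 + 38504) = sqrt(494129)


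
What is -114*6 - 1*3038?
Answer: -3722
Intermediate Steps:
-114*6 - 1*3038 = -684 - 3038 = -3722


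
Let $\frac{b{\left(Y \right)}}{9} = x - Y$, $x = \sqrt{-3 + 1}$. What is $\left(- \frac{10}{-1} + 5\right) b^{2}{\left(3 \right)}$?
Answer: $8505 - 7290 i \sqrt{2} \approx 8505.0 - 10310.0 i$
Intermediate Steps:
$x = i \sqrt{2}$ ($x = \sqrt{-2} = i \sqrt{2} \approx 1.4142 i$)
$b{\left(Y \right)} = - 9 Y + 9 i \sqrt{2}$ ($b{\left(Y \right)} = 9 \left(i \sqrt{2} - Y\right) = 9 \left(- Y + i \sqrt{2}\right) = - 9 Y + 9 i \sqrt{2}$)
$\left(- \frac{10}{-1} + 5\right) b^{2}{\left(3 \right)} = \left(- \frac{10}{-1} + 5\right) \left(\left(-9\right) 3 + 9 i \sqrt{2}\right)^{2} = \left(\left(-10\right) \left(-1\right) + 5\right) \left(-27 + 9 i \sqrt{2}\right)^{2} = \left(10 + 5\right) \left(-27 + 9 i \sqrt{2}\right)^{2} = 15 \left(-27 + 9 i \sqrt{2}\right)^{2}$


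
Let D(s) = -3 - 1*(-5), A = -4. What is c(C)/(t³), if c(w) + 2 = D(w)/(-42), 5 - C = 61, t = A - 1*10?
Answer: 43/57624 ≈ 0.00074622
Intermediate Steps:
t = -14 (t = -4 - 1*10 = -4 - 10 = -14)
D(s) = 2 (D(s) = -3 + 5 = 2)
C = -56 (C = 5 - 1*61 = 5 - 61 = -56)
c(w) = -43/21 (c(w) = -2 + 2/(-42) = -2 + 2*(-1/42) = -2 - 1/21 = -43/21)
c(C)/(t³) = -43/(21*((-14)³)) = -43/21/(-2744) = -43/21*(-1/2744) = 43/57624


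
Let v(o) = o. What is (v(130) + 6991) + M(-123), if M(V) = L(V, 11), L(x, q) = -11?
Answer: 7110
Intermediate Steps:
M(V) = -11
(v(130) + 6991) + M(-123) = (130 + 6991) - 11 = 7121 - 11 = 7110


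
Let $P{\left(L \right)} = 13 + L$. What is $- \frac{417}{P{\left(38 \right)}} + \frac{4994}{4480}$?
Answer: $- \frac{268911}{38080} \approx -7.0617$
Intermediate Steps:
$- \frac{417}{P{\left(38 \right)}} + \frac{4994}{4480} = - \frac{417}{13 + 38} + \frac{4994}{4480} = - \frac{417}{51} + 4994 \cdot \frac{1}{4480} = \left(-417\right) \frac{1}{51} + \frac{2497}{2240} = - \frac{139}{17} + \frac{2497}{2240} = - \frac{268911}{38080}$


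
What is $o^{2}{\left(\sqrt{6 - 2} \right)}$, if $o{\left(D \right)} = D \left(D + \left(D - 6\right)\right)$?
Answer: $16$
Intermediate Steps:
$o{\left(D \right)} = D \left(-6 + 2 D\right)$ ($o{\left(D \right)} = D \left(D + \left(-6 + D\right)\right) = D \left(-6 + 2 D\right)$)
$o^{2}{\left(\sqrt{6 - 2} \right)} = \left(2 \sqrt{6 - 2} \left(-3 + \sqrt{6 - 2}\right)\right)^{2} = \left(2 \sqrt{4} \left(-3 + \sqrt{4}\right)\right)^{2} = \left(2 \cdot 2 \left(-3 + 2\right)\right)^{2} = \left(2 \cdot 2 \left(-1\right)\right)^{2} = \left(-4\right)^{2} = 16$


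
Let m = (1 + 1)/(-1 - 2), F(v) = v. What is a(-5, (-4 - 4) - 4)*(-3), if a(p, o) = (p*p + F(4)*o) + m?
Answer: 71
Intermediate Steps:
m = -⅔ (m = 2/(-3) = 2*(-⅓) = -⅔ ≈ -0.66667)
a(p, o) = -⅔ + p² + 4*o (a(p, o) = (p*p + 4*o) - ⅔ = (p² + 4*o) - ⅔ = -⅔ + p² + 4*o)
a(-5, (-4 - 4) - 4)*(-3) = (-⅔ + (-5)² + 4*((-4 - 4) - 4))*(-3) = (-⅔ + 25 + 4*(-8 - 4))*(-3) = (-⅔ + 25 + 4*(-12))*(-3) = (-⅔ + 25 - 48)*(-3) = -71/3*(-3) = 71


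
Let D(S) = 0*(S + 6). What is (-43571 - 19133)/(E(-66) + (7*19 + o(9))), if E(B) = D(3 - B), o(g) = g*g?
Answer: -31352/107 ≈ -293.01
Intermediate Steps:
o(g) = g²
D(S) = 0 (D(S) = 0*(6 + S) = 0)
E(B) = 0
(-43571 - 19133)/(E(-66) + (7*19 + o(9))) = (-43571 - 19133)/(0 + (7*19 + 9²)) = -62704/(0 + (133 + 81)) = -62704/(0 + 214) = -62704/214 = -62704*1/214 = -31352/107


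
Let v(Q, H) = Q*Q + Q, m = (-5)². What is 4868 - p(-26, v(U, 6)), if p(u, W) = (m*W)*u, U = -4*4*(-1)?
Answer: 181668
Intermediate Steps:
m = 25
U = 16 (U = -16*(-1) = 16)
v(Q, H) = Q + Q² (v(Q, H) = Q² + Q = Q + Q²)
p(u, W) = 25*W*u (p(u, W) = (25*W)*u = 25*W*u)
4868 - p(-26, v(U, 6)) = 4868 - 25*16*(1 + 16)*(-26) = 4868 - 25*16*17*(-26) = 4868 - 25*272*(-26) = 4868 - 1*(-176800) = 4868 + 176800 = 181668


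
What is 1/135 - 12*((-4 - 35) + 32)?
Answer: 11341/135 ≈ 84.007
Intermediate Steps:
1/135 - 12*((-4 - 35) + 32) = 1/135 - 12*(-39 + 32) = 1/135 - 12*(-7) = 1/135 + 84 = 11341/135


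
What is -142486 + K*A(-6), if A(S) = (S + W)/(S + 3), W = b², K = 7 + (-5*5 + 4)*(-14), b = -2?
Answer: -426856/3 ≈ -1.4229e+5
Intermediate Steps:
K = 301 (K = 7 + (-25 + 4)*(-14) = 7 - 21*(-14) = 7 + 294 = 301)
W = 4 (W = (-2)² = 4)
A(S) = (4 + S)/(3 + S) (A(S) = (S + 4)/(S + 3) = (4 + S)/(3 + S))
-142486 + K*A(-6) = -142486 + 301*((4 - 6)/(3 - 6)) = -142486 + 301*(-2/(-3)) = -142486 + 301*(-⅓*(-2)) = -142486 + 301*(⅔) = -142486 + 602/3 = -426856/3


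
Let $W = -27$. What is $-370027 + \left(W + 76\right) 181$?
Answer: $-361158$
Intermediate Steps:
$-370027 + \left(W + 76\right) 181 = -370027 + \left(-27 + 76\right) 181 = -370027 + 49 \cdot 181 = -370027 + 8869 = -361158$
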